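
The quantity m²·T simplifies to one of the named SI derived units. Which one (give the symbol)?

Wb

T = kg·s⁻²·A⁻¹.
Combining: m²·T = m² · (kg·s⁻²·A⁻¹) = kg·m²·s⁻²·A⁻¹.
kg·m²·s⁻²·A⁻¹ is the base-SI form of the weber.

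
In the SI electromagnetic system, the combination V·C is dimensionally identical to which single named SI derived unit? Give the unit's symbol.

J

V = W/A (potential = power per current),
    = kg·m²·s⁻³·A⁻¹.
C = A·s = s·A (charge = current × time).
Combining: V·C = (kg·m²·s⁻³·A⁻¹) · (s·A) = kg·m²·s⁻².
kg·m²·s⁻² is the base-SI form of the joule.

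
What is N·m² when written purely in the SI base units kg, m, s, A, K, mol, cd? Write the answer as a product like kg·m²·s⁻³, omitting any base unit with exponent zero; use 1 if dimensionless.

N = kg·m/s² = kg·m·s⁻² (force = mass × acceleration).
Combining: N·m² = (kg·m·s⁻²) · m² = kg·m³·s⁻².

kg·m³·s⁻²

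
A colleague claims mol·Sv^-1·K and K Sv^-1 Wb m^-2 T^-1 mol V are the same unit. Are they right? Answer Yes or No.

Left side:
  Sv = J/kg (equivalent dose = energy per mass),
      = m²·s⁻².
  So Sv⁻¹ = m⁻²·s².
  Combining: mol·Sv⁻¹·K = mol · (m⁻²·s²) · K = m⁻²·s²·K·mol.
Right side:
  Sv = J/kg (equivalent dose = energy per mass),
      = m²·s⁻².
  So Sv⁻¹ = m⁻²·s².
  Wb = V·s (flux: a volt is a weber per second),
      = kg·m²·s⁻²·A⁻¹.
  T = Wb/m² (flux density = flux per area),
      = kg·s⁻²·A⁻¹.
  So T⁻¹ = kg⁻¹·s²·A.
  V = W/A (potential = power per current),
      = kg·m²·s⁻³·A⁻¹.
  Combining: K·Sv⁻¹·Wb·m⁻²·T⁻¹·mol·V = K · (m⁻²·s²) · (kg·m²·s⁻²·A⁻¹) · m⁻² · (kg⁻¹·s²·A) · mol · (kg·m²·s⁻³·A⁻¹) = kg·s⁻¹·A⁻¹·K·mol.
Left is m⁻²·s²·K·mol; right is kg·s⁻¹·A⁻¹·K·mol — different.

No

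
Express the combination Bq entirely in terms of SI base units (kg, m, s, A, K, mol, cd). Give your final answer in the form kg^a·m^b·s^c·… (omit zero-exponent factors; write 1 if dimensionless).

s⁻¹

Bq = 1/s = s⁻¹ (activity is decays per second).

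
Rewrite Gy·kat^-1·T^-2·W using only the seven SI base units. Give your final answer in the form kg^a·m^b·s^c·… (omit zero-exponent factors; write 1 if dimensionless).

kg⁻¹·m⁴·A²·mol⁻¹

Gy = J/kg (absorbed dose = energy per mass),
    = m²·s⁻².
kat = mol/s = s⁻¹·mol (catalytic activity).
So kat⁻¹ = s·mol⁻¹.
T = Wb/m² (flux density = flux per area),
    = kg·s⁻²·A⁻¹.
So T⁻² = kg⁻²·s⁴·A².
W = J/s (power = energy per time),
    = kg·m²·s⁻³.
Combining: Gy·kat⁻¹·T⁻²·W = (m²·s⁻²) · (s·mol⁻¹) · (kg⁻²·s⁴·A²) · (kg·m²·s⁻³) = kg⁻¹·m⁴·A²·mol⁻¹.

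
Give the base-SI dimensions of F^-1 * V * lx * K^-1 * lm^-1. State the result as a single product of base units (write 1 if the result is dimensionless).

F = C/V (capacitance = charge per voltage),
    = A·s/(kg·m²·s⁻³·A⁻¹) (substituting C and V),
    = kg⁻¹·m⁻²·s⁴·A².
So F⁻¹ = kg·m²·s⁻⁴·A⁻².
V = W/A (potential = power per current),
    = kg·m²·s⁻³·A⁻¹.
lx = lm/m² (illuminance = luminous flux per area),
    = m⁻²·cd.
lm = cd·sr = cd (luminous flux; sr is dimensionless).
So lm⁻¹ = cd⁻¹.
Combining: F⁻¹·V·lx·K⁻¹·lm⁻¹ = (kg·m²·s⁻⁴·A⁻²) · (kg·m²·s⁻³·A⁻¹) · (m⁻²·cd) · K⁻¹ · cd⁻¹ = kg²·m²·s⁻⁷·A⁻³·K⁻¹.

kg²·m²·s⁻⁷·A⁻³·K⁻¹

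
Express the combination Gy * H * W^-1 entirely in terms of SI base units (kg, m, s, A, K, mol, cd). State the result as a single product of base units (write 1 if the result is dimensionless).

m²·s⁻¹·A⁻²

Gy = J/kg (absorbed dose = energy per mass),
    = m²·s⁻².
H = Wb/A (inductance = flux per current),
    = kg·m²·s⁻²·A⁻².
W = J/s (power = energy per time),
    = kg·m²·s⁻³.
So W⁻¹ = kg⁻¹·m⁻²·s³.
Combining: Gy·H·W⁻¹ = (m²·s⁻²) · (kg·m²·s⁻²·A⁻²) · (kg⁻¹·m⁻²·s³) = m²·s⁻¹·A⁻².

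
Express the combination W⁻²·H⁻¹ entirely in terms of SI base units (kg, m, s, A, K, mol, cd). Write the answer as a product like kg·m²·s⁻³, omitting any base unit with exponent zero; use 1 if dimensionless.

W = J/s (power = energy per time),
    = kg·m²·s⁻³.
So W⁻² = kg⁻²·m⁻⁴·s⁶.
H = Wb/A (inductance = flux per current),
    = kg·m²·s⁻²·A⁻².
So H⁻¹ = kg⁻¹·m⁻²·s²·A².
Combining: W⁻²·H⁻¹ = (kg⁻²·m⁻⁴·s⁶) · (kg⁻¹·m⁻²·s²·A²) = kg⁻³·m⁻⁶·s⁸·A².

kg⁻³·m⁻⁶·s⁸·A²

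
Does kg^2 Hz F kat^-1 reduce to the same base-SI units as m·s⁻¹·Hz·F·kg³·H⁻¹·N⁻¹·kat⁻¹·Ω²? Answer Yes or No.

No

Left side:
  Hz = 1/s = s⁻¹ (frequency is cycles per second).
  F = C/V (capacitance = charge per voltage),
      = A·s/(kg·m²·s⁻³·A⁻¹) (substituting C and V),
      = kg⁻¹·m⁻²·s⁴·A².
  kat = mol/s = s⁻¹·mol (catalytic activity).
  So kat⁻¹ = s·mol⁻¹.
  Combining: kg²·Hz·F·kat⁻¹ = kg² · s⁻¹ · (kg⁻¹·m⁻²·s⁴·A²) · (s·mol⁻¹) = kg·m⁻²·s⁴·A²·mol⁻¹.
Right side:
  Hz = s⁻¹.
  F = kg⁻¹·m⁻²·s⁴·A².
  H = kg·m²·s⁻²·A⁻².
  So H⁻¹ = kg⁻¹·m⁻²·s²·A².
  N = kg·m·s⁻².
  So N⁻¹ = kg⁻¹·m⁻¹·s².
  kat = s⁻¹·mol.
  So kat⁻¹ = s·mol⁻¹.
  Ω = kg·m²·s⁻³·A⁻².
  So Ω² = kg²·m⁴·s⁻⁶·A⁻⁴.
  Combining: m·s⁻¹·Hz·F·kg³·H⁻¹·N⁻¹·kat⁻¹·Ω² = m · s⁻¹ · s⁻¹ · (kg⁻¹·m⁻²·s⁴·A²) · kg³ · (kg⁻¹·m⁻²·s²·A²) · (kg⁻¹·m⁻¹·s²) · (s·mol⁻¹) · (kg²·m⁴·s⁻⁶·A⁻⁴) = kg²·s·mol⁻¹.
Left is kg·m⁻²·s⁴·A²·mol⁻¹; right is kg²·s·mol⁻¹ — different.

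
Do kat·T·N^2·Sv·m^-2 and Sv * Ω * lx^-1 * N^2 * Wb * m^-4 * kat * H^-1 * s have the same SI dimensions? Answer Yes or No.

No

Left side:
  kat = s⁻¹·mol.
  T = kg·s⁻²·A⁻¹.
  N = kg·m·s⁻².
  So N² = kg²·m²·s⁻⁴.
  Sv = m²·s⁻².
  Combining: kat·T·N²·Sv·m⁻² = (s⁻¹·mol) · (kg·s⁻²·A⁻¹) · (kg²·m²·s⁻⁴) · (m²·s⁻²) · m⁻² = kg³·m²·s⁻⁹·A⁻¹·mol.
Right side:
  Sv = m²·s⁻².
  Ω = kg·m²·s⁻³·A⁻².
  lx = m⁻²·cd.
  So lx⁻¹ = m²·cd⁻¹.
  N = kg·m·s⁻².
  So N² = kg²·m²·s⁻⁴.
  Wb = kg·m²·s⁻²·A⁻¹.
  kat = s⁻¹·mol.
  H = kg·m²·s⁻²·A⁻².
  So H⁻¹ = kg⁻¹·m⁻²·s²·A².
  Combining: Sv·Ω·lx⁻¹·N²·Wb·m⁻⁴·kat·H⁻¹·s = (m²·s⁻²) · (kg·m²·s⁻³·A⁻²) · (m²·cd⁻¹) · (kg²·m²·s⁻⁴) · (kg·m²·s⁻²·A⁻¹) · m⁻⁴ · (s⁻¹·mol) · (kg⁻¹·m⁻²·s²·A²) · s = kg³·m⁴·s⁻⁹·A⁻¹·mol·cd⁻¹.
Left is kg³·m²·s⁻⁹·A⁻¹·mol; right is kg³·m⁴·s⁻⁹·A⁻¹·mol·cd⁻¹ — different.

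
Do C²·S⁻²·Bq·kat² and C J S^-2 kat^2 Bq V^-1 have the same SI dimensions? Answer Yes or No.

Yes

Left side:
  C = s·A.
  So C² = s²·A².
  S = kg⁻¹·m⁻²·s³·A².
  So S⁻² = kg²·m⁴·s⁻⁶·A⁻⁴.
  Bq = s⁻¹.
  kat = s⁻¹·mol.
  So kat² = s⁻²·mol².
  Combining: C²·S⁻²·Bq·kat² = (s²·A²) · (kg²·m⁴·s⁻⁶·A⁻⁴) · s⁻¹ · (s⁻²·mol²) = kg²·m⁴·s⁻⁷·A⁻²·mol².
Right side:
  C = A·s = s·A (charge = current × time).
  J = N·m (work = force × distance),
      = kg·m²·s⁻².
  S = 1/Ω (conductance is reciprocal resistance),
      = kg⁻¹·m⁻²·s³·A².
  So S⁻² = kg²·m⁴·s⁻⁶·A⁻⁴.
  kat = mol/s = s⁻¹·mol (catalytic activity).
  So kat² = s⁻²·mol².
  Bq = 1/s = s⁻¹ (activity is decays per second).
  V = W/A (potential = power per current),
      = kg·m²·s⁻³·A⁻¹.
  So V⁻¹ = kg⁻¹·m⁻²·s³·A.
  Combining: C·J·S⁻²·kat²·Bq·V⁻¹ = (s·A) · (kg·m²·s⁻²) · (kg²·m⁴·s⁻⁶·A⁻⁴) · (s⁻²·mol²) · s⁻¹ · (kg⁻¹·m⁻²·s³·A) = kg²·m⁴·s⁻⁷·A⁻²·mol².
Both reduce to kg²·m⁴·s⁻⁷·A⁻²·mol².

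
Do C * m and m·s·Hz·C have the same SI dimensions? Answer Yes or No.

Left side:
  C = A·s = s·A (charge = current × time).
  Combining: C·m = (s·A) · m = m·s·A.
Right side:
  Hz = 1/s = s⁻¹ (frequency is cycles per second).
  C = A·s = s·A (charge = current × time).
  Combining: m·s·Hz·C = m · s · s⁻¹ · (s·A) = m·s·A.
Both reduce to m·s·A.

Yes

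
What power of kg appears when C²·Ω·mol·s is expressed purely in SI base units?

1

C = A·s = s·A (charge = current × time).
So C² = s²·A².
Ω = V/A (resistance = voltage per current),
    = kg·m²·s⁻³·A⁻².
Combining: C²·Ω·mol·s = (s²·A²) · (kg·m²·s⁻³·A⁻²) · mol · s = kg·m²·mol.
The exponent of kg is 1.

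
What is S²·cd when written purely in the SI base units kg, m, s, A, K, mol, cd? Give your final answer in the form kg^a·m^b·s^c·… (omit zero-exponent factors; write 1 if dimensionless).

kg⁻²·m⁻⁴·s⁶·A⁴·cd

S = 1/Ω (conductance is reciprocal resistance),
    = kg⁻¹·m⁻²·s³·A².
So S² = kg⁻²·m⁻⁴·s⁶·A⁴.
Combining: S²·cd = (kg⁻²·m⁻⁴·s⁶·A⁴) · cd = kg⁻²·m⁻⁴·s⁶·A⁴·cd.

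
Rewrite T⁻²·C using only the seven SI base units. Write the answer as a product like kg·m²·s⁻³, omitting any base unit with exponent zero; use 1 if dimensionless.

kg⁻²·s⁵·A³

T = Wb/m² (flux density = flux per area),
    = kg·s⁻²·A⁻¹.
So T⁻² = kg⁻²·s⁴·A².
C = A·s = s·A (charge = current × time).
Combining: T⁻²·C = (kg⁻²·s⁴·A²) · (s·A) = kg⁻²·s⁵·A³.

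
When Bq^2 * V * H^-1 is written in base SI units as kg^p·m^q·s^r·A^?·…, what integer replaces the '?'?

1

Bq = 1/s = s⁻¹ (activity is decays per second).
So Bq² = s⁻².
V = W/A (potential = power per current),
    = kg·m²·s⁻³·A⁻¹.
H = Wb/A (inductance = flux per current),
    = kg·m²·s⁻²·A⁻².
So H⁻¹ = kg⁻¹·m⁻²·s²·A².
Combining: Bq²·V·H⁻¹ = s⁻² · (kg·m²·s⁻³·A⁻¹) · (kg⁻¹·m⁻²·s²·A²) = s⁻³·A.
The exponent of A is 1.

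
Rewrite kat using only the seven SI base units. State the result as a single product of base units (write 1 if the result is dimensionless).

kat = mol/s = s⁻¹·mol (catalytic activity).

s⁻¹·mol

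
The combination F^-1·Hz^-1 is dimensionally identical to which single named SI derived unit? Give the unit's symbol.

Ω

F = kg⁻¹·m⁻²·s⁴·A².
So F⁻¹ = kg·m²·s⁻⁴·A⁻².
Hz = s⁻¹.
So Hz⁻¹ = s.
Combining: F⁻¹·Hz⁻¹ = (kg·m²·s⁻⁴·A⁻²) · s = kg·m²·s⁻³·A⁻².
kg·m²·s⁻³·A⁻² is the base-SI form of the ohm.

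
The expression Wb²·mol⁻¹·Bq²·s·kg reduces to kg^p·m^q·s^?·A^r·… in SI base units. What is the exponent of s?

Wb = kg·m²·s⁻²·A⁻¹.
So Wb² = kg²·m⁴·s⁻⁴·A⁻².
Bq = s⁻¹.
So Bq² = s⁻².
Combining: Wb²·mol⁻¹·Bq²·s·kg = (kg²·m⁴·s⁻⁴·A⁻²) · mol⁻¹ · s⁻² · s · kg = kg³·m⁴·s⁻⁵·A⁻²·mol⁻¹.
The exponent of s is -5.

-5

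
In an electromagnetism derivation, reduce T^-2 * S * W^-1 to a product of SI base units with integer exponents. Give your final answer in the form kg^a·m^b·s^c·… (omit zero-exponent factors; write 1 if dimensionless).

T = kg·s⁻²·A⁻¹.
So T⁻² = kg⁻²·s⁴·A².
S = kg⁻¹·m⁻²·s³·A².
W = kg·m²·s⁻³.
So W⁻¹ = kg⁻¹·m⁻²·s³.
Combining: T⁻²·S·W⁻¹ = (kg⁻²·s⁴·A²) · (kg⁻¹·m⁻²·s³·A²) · (kg⁻¹·m⁻²·s³) = kg⁻⁴·m⁻⁴·s¹⁰·A⁴.

kg⁻⁴·m⁻⁴·s¹⁰·A⁴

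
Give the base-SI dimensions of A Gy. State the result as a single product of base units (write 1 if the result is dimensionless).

m²·s⁻²·A

Gy = m²·s⁻².
Combining: A·Gy = A · (m²·s⁻²) = m²·s⁻²·A.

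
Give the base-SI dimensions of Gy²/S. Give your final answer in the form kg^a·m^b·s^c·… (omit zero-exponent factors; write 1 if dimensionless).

kg·m⁶·s⁻⁷·A⁻²

S = kg⁻¹·m⁻²·s³·A².
So S⁻¹ = kg·m²·s⁻³·A⁻².
Gy = m²·s⁻².
So Gy² = m⁴·s⁻⁴.
Combining: S⁻¹·Gy² = (kg·m²·s⁻³·A⁻²) · (m⁴·s⁻⁴) = kg·m⁶·s⁻⁷·A⁻².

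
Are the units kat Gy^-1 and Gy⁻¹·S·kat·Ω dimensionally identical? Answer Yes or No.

Yes

Left side:
  kat = mol/s = s⁻¹·mol (catalytic activity).
  Gy = J/kg (absorbed dose = energy per mass),
      = m²·s⁻².
  So Gy⁻¹ = m⁻²·s².
  Combining: kat·Gy⁻¹ = (s⁻¹·mol) · (m⁻²·s²) = m⁻²·s·mol.
Right side:
  Gy = J/kg (absorbed dose = energy per mass),
      = m²·s⁻².
  So Gy⁻¹ = m⁻²·s².
  S = 1/Ω (conductance is reciprocal resistance),
      = kg⁻¹·m⁻²·s³·A².
  kat = mol/s = s⁻¹·mol (catalytic activity).
  Ω = V/A (resistance = voltage per current),
      = kg·m²·s⁻³·A⁻².
  Combining: Gy⁻¹·S·kat·Ω = (m⁻²·s²) · (kg⁻¹·m⁻²·s³·A²) · (s⁻¹·mol) · (kg·m²·s⁻³·A⁻²) = m⁻²·s·mol.
Both reduce to m⁻²·s·mol.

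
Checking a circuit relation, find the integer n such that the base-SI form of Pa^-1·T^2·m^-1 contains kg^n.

1

Pa = N/m² (pressure = force per area),
    = kg·m⁻¹·s⁻².
So Pa⁻¹ = kg⁻¹·m·s².
T = Wb/m² (flux density = flux per area),
    = kg·s⁻²·A⁻¹.
So T² = kg²·s⁻⁴·A⁻².
Combining: Pa⁻¹·T²·m⁻¹ = (kg⁻¹·m·s²) · (kg²·s⁻⁴·A⁻²) · m⁻¹ = kg·s⁻²·A⁻².
The exponent of kg is 1.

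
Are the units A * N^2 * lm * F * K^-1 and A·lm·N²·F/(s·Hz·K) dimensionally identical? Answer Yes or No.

Left side:
  N = kg·m·s⁻².
  So N² = kg²·m²·s⁻⁴.
  lm = cd.
  F = kg⁻¹·m⁻²·s⁴·A².
  Combining: A·N²·lm·F·K⁻¹ = A · (kg²·m²·s⁻⁴) · cd · (kg⁻¹·m⁻²·s⁴·A²) · K⁻¹ = kg·A³·K⁻¹·cd.
Right side:
  Hz = 1/s = s⁻¹ (frequency is cycles per second).
  So Hz⁻¹ = s.
  lm = cd·sr = cd (luminous flux; sr is dimensionless).
  N = kg·m/s² = kg·m·s⁻² (force = mass × acceleration).
  So N² = kg²·m²·s⁻⁴.
  F = C/V (capacitance = charge per voltage),
      = A·s/(kg·m²·s⁻³·A⁻¹) (substituting C and V),
      = kg⁻¹·m⁻²·s⁴·A².
  Combining: s⁻¹·Hz⁻¹·A·K⁻¹·lm·N²·F = s⁻¹ · s · A · K⁻¹ · cd · (kg²·m²·s⁻⁴) · (kg⁻¹·m⁻²·s⁴·A²) = kg·A³·K⁻¹·cd.
Both reduce to kg·A³·K⁻¹·cd.

Yes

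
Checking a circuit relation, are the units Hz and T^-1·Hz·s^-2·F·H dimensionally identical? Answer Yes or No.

No

Left side:
  Hz = s⁻¹.
Right side:
  T = Wb/m² (flux density = flux per area),
      = kg·s⁻²·A⁻¹.
  So T⁻¹ = kg⁻¹·s²·A.
  Hz = 1/s = s⁻¹ (frequency is cycles per second).
  F = C/V (capacitance = charge per voltage),
      = A·s/(kg·m²·s⁻³·A⁻¹) (substituting C and V),
      = kg⁻¹·m⁻²·s⁴·A².
  H = Wb/A (inductance = flux per current),
      = kg·m²·s⁻²·A⁻².
  Combining: T⁻¹·Hz·s⁻²·F·H = (kg⁻¹·s²·A) · s⁻¹ · s⁻² · (kg⁻¹·m⁻²·s⁴·A²) · (kg·m²·s⁻²·A⁻²) = kg⁻¹·s·A.
Left is s⁻¹; right is kg⁻¹·s·A — different.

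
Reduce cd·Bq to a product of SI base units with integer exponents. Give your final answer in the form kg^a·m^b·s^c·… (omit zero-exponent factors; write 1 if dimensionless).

s⁻¹·cd

Bq = 1/s = s⁻¹ (activity is decays per second).
Combining: cd·Bq = cd · s⁻¹ = s⁻¹·cd.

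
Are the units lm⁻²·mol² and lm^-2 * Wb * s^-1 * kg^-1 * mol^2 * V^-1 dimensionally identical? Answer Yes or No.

No

Left side:
  lm = cd·sr = cd (luminous flux; sr is dimensionless).
  So lm⁻² = cd⁻².
  Combining: lm⁻²·mol² = cd⁻² · mol² = mol²·cd⁻².
Right side:
  lm = cd·sr = cd (luminous flux; sr is dimensionless).
  So lm⁻² = cd⁻².
  Wb = V·s (flux: a volt is a weber per second),
      = kg·m²·s⁻²·A⁻¹.
  V = W/A (potential = power per current),
      = kg·m²·s⁻³·A⁻¹.
  So V⁻¹ = kg⁻¹·m⁻²·s³·A.
  Combining: lm⁻²·Wb·s⁻¹·kg⁻¹·mol²·V⁻¹ = cd⁻² · (kg·m²·s⁻²·A⁻¹) · s⁻¹ · kg⁻¹ · mol² · (kg⁻¹·m⁻²·s³·A) = kg⁻¹·mol²·cd⁻².
Left is mol²·cd⁻²; right is kg⁻¹·mol²·cd⁻² — different.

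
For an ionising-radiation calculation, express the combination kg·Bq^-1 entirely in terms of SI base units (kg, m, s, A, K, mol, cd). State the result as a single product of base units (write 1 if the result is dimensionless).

kg·s

Bq = 1/s = s⁻¹ (activity is decays per second).
So Bq⁻¹ = s.
Combining: kg·Bq⁻¹ = kg · s = kg·s.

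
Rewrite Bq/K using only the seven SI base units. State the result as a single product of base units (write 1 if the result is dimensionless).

Bq = 1/s = s⁻¹ (activity is decays per second).
Combining: Bq·K⁻¹ = s⁻¹ · K⁻¹ = s⁻¹·K⁻¹.

s⁻¹·K⁻¹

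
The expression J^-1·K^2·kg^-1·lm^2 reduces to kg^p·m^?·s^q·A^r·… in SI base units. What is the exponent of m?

J = N·m (work = force × distance),
    = kg·m²·s⁻².
So J⁻¹ = kg⁻¹·m⁻²·s².
lm = cd·sr = cd (luminous flux; sr is dimensionless).
So lm² = cd².
Combining: J⁻¹·K²·kg⁻¹·lm² = (kg⁻¹·m⁻²·s²) · K² · kg⁻¹ · cd² = kg⁻²·m⁻²·s²·K²·cd².
The exponent of m is -2.

-2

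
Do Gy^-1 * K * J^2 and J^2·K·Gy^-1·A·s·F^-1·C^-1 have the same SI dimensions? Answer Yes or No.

Left side:
  Gy = m²·s⁻².
  So Gy⁻¹ = m⁻²·s².
  J = kg·m²·s⁻².
  So J² = kg²·m⁴·s⁻⁴.
  Combining: Gy⁻¹·K·J² = (m⁻²·s²) · K · (kg²·m⁴·s⁻⁴) = kg²·m²·s⁻²·K.
Right side:
  J = kg·m²·s⁻².
  So J² = kg²·m⁴·s⁻⁴.
  Gy = m²·s⁻².
  So Gy⁻¹ = m⁻²·s².
  F = kg⁻¹·m⁻²·s⁴·A².
  So F⁻¹ = kg·m²·s⁻⁴·A⁻².
  C = s·A.
  So C⁻¹ = s⁻¹·A⁻¹.
  Combining: J²·K·Gy⁻¹·A·s·F⁻¹·C⁻¹ = (kg²·m⁴·s⁻⁴) · K · (m⁻²·s²) · A · s · (kg·m²·s⁻⁴·A⁻²) · (s⁻¹·A⁻¹) = kg³·m⁴·s⁻⁶·A⁻²·K.
Left is kg²·m²·s⁻²·K; right is kg³·m⁴·s⁻⁶·A⁻²·K — different.

No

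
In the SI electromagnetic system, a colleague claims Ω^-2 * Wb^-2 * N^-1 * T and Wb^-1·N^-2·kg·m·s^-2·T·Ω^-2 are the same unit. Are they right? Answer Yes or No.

No

Left side:
  Ω = V/A (resistance = voltage per current),
      = kg·m²·s⁻³·A⁻².
  So Ω⁻² = kg⁻²·m⁻⁴·s⁶·A⁴.
  Wb = V·s (flux: a volt is a weber per second),
      = kg·m²·s⁻²·A⁻¹.
  So Wb⁻² = kg⁻²·m⁻⁴·s⁴·A².
  N = kg·m/s² = kg·m·s⁻² (force = mass × acceleration).
  So N⁻¹ = kg⁻¹·m⁻¹·s².
  T = Wb/m² (flux density = flux per area),
      = kg·s⁻²·A⁻¹.
  Combining: Ω⁻²·Wb⁻²·N⁻¹·T = (kg⁻²·m⁻⁴·s⁶·A⁴) · (kg⁻²·m⁻⁴·s⁴·A²) · (kg⁻¹·m⁻¹·s²) · (kg·s⁻²·A⁻¹) = kg⁻⁴·m⁻⁹·s¹⁰·A⁵.
Right side:
  Wb = kg·m²·s⁻²·A⁻¹.
  So Wb⁻¹ = kg⁻¹·m⁻²·s²·A.
  N = kg·m·s⁻².
  So N⁻² = kg⁻²·m⁻²·s⁴.
  T = kg·s⁻²·A⁻¹.
  Ω = kg·m²·s⁻³·A⁻².
  So Ω⁻² = kg⁻²·m⁻⁴·s⁶·A⁴.
  Combining: Wb⁻¹·N⁻²·kg·m·s⁻²·T·Ω⁻² = (kg⁻¹·m⁻²·s²·A) · (kg⁻²·m⁻²·s⁴) · kg · m · s⁻² · (kg·s⁻²·A⁻¹) · (kg⁻²·m⁻⁴·s⁶·A⁴) = kg⁻³·m⁻⁷·s⁸·A⁴.
Left is kg⁻⁴·m⁻⁹·s¹⁰·A⁵; right is kg⁻³·m⁻⁷·s⁸·A⁴ — different.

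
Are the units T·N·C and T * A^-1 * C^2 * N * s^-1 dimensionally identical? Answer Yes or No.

Left side:
  T = kg·s⁻²·A⁻¹.
  N = kg·m·s⁻².
  C = s·A.
  Combining: T·N·C = (kg·s⁻²·A⁻¹) · (kg·m·s⁻²) · (s·A) = kg²·m·s⁻³.
Right side:
  T = Wb/m² (flux density = flux per area),
      = kg·s⁻²·A⁻¹.
  C = A·s = s·A (charge = current × time).
  So C² = s²·A².
  N = kg·m/s² = kg·m·s⁻² (force = mass × acceleration).
  Combining: T·A⁻¹·C²·N·s⁻¹ = (kg·s⁻²·A⁻¹) · A⁻¹ · (s²·A²) · (kg·m·s⁻²) · s⁻¹ = kg²·m·s⁻³.
Both reduce to kg²·m·s⁻³.

Yes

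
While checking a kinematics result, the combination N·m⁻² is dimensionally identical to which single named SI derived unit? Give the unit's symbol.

Pa

N = kg·m/s² = kg·m·s⁻² (force = mass × acceleration).
Combining: N·m⁻² = (kg·m·s⁻²) · m⁻² = kg·m⁻¹·s⁻².
kg·m⁻¹·s⁻² is the base-SI form of the pascal.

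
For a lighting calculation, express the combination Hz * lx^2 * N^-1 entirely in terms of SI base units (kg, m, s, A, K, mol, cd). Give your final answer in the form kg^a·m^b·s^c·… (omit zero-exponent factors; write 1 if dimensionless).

kg⁻¹·m⁻⁵·s·cd²

Hz = 1/s = s⁻¹ (frequency is cycles per second).
lx = lm/m² (illuminance = luminous flux per area),
    = m⁻²·cd.
So lx² = m⁻⁴·cd².
N = kg·m/s² = kg·m·s⁻² (force = mass × acceleration).
So N⁻¹ = kg⁻¹·m⁻¹·s².
Combining: Hz·lx²·N⁻¹ = s⁻¹ · (m⁻⁴·cd²) · (kg⁻¹·m⁻¹·s²) = kg⁻¹·m⁻⁵·s·cd².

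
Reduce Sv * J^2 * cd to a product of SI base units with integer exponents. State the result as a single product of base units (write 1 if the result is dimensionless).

Sv = J/kg (equivalent dose = energy per mass),
    = m²·s⁻².
J = N·m (work = force × distance),
    = kg·m²·s⁻².
So J² = kg²·m⁴·s⁻⁴.
Combining: Sv·J²·cd = (m²·s⁻²) · (kg²·m⁴·s⁻⁴) · cd = kg²·m⁶·s⁻⁶·cd.

kg²·m⁶·s⁻⁶·cd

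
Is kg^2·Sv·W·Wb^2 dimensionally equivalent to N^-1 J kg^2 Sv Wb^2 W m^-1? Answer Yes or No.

Yes

Left side:
  Sv = m²·s⁻².
  W = kg·m²·s⁻³.
  Wb = kg·m²·s⁻²·A⁻¹.
  So Wb² = kg²·m⁴·s⁻⁴·A⁻².
  Combining: kg²·Sv·W·Wb² = kg² · (m²·s⁻²) · (kg·m²·s⁻³) · (kg²·m⁴·s⁻⁴·A⁻²) = kg⁵·m⁸·s⁻⁹·A⁻².
Right side:
  N = kg·m·s⁻².
  So N⁻¹ = kg⁻¹·m⁻¹·s².
  J = kg·m²·s⁻².
  Sv = m²·s⁻².
  Wb = kg·m²·s⁻²·A⁻¹.
  So Wb² = kg²·m⁴·s⁻⁴·A⁻².
  W = kg·m²·s⁻³.
  Combining: N⁻¹·J·kg²·Sv·Wb²·W·m⁻¹ = (kg⁻¹·m⁻¹·s²) · (kg·m²·s⁻²) · kg² · (m²·s⁻²) · (kg²·m⁴·s⁻⁴·A⁻²) · (kg·m²·s⁻³) · m⁻¹ = kg⁵·m⁸·s⁻⁹·A⁻².
Both reduce to kg⁵·m⁸·s⁻⁹·A⁻².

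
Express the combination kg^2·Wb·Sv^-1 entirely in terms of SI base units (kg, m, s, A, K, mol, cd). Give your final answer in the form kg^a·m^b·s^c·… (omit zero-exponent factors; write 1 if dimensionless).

kg³·A⁻¹

Wb = kg·m²·s⁻²·A⁻¹.
Sv = m²·s⁻².
So Sv⁻¹ = m⁻²·s².
Combining: kg²·Wb·Sv⁻¹ = kg² · (kg·m²·s⁻²·A⁻¹) · (m⁻²·s²) = kg³·A⁻¹.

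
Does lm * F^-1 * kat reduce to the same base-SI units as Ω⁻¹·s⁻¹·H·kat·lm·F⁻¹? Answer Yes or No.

Yes

Left side:
  lm = cd·sr = cd (luminous flux; sr is dimensionless).
  F = C/V (capacitance = charge per voltage),
      = A·s/(kg·m²·s⁻³·A⁻¹) (substituting C and V),
      = kg⁻¹·m⁻²·s⁴·A².
  So F⁻¹ = kg·m²·s⁻⁴·A⁻².
  kat = mol/s = s⁻¹·mol (catalytic activity).
  Combining: lm·F⁻¹·kat = cd · (kg·m²·s⁻⁴·A⁻²) · (s⁻¹·mol) = kg·m²·s⁻⁵·A⁻²·mol·cd.
Right side:
  Ω = kg·m²·s⁻³·A⁻².
  So Ω⁻¹ = kg⁻¹·m⁻²·s³·A².
  H = kg·m²·s⁻²·A⁻².
  kat = s⁻¹·mol.
  lm = cd.
  F = kg⁻¹·m⁻²·s⁴·A².
  So F⁻¹ = kg·m²·s⁻⁴·A⁻².
  Combining: Ω⁻¹·s⁻¹·H·kat·lm·F⁻¹ = (kg⁻¹·m⁻²·s³·A²) · s⁻¹ · (kg·m²·s⁻²·A⁻²) · (s⁻¹·mol) · cd · (kg·m²·s⁻⁴·A⁻²) = kg·m²·s⁻⁵·A⁻²·mol·cd.
Both reduce to kg·m²·s⁻⁵·A⁻²·mol·cd.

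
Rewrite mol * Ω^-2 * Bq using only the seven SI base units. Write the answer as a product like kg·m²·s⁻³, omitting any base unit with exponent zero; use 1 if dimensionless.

Ω = V/A (resistance = voltage per current),
    = kg·m²·s⁻³·A⁻².
So Ω⁻² = kg⁻²·m⁻⁴·s⁶·A⁴.
Bq = 1/s = s⁻¹ (activity is decays per second).
Combining: mol·Ω⁻²·Bq = mol · (kg⁻²·m⁻⁴·s⁶·A⁴) · s⁻¹ = kg⁻²·m⁻⁴·s⁵·A⁴·mol.

kg⁻²·m⁻⁴·s⁵·A⁴·mol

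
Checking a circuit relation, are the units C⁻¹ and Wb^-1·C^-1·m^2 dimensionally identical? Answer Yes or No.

No

Left side:
  C = A·s = s·A (charge = current × time).
  So C⁻¹ = s⁻¹·A⁻¹.
Right side:
  Wb = V·s (flux: a volt is a weber per second),
      = kg·m²·s⁻²·A⁻¹.
  So Wb⁻¹ = kg⁻¹·m⁻²·s²·A.
  C = A·s = s·A (charge = current × time).
  So C⁻¹ = s⁻¹·A⁻¹.
  Combining: Wb⁻¹·C⁻¹·m² = (kg⁻¹·m⁻²·s²·A) · (s⁻¹·A⁻¹) · m² = kg⁻¹·s.
Left is s⁻¹·A⁻¹; right is kg⁻¹·s — different.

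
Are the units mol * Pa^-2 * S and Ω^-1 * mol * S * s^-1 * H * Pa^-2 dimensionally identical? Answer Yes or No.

Left side:
  Pa = kg·m⁻¹·s⁻².
  So Pa⁻² = kg⁻²·m²·s⁴.
  S = kg⁻¹·m⁻²·s³·A².
  Combining: mol·Pa⁻²·S = mol · (kg⁻²·m²·s⁴) · (kg⁻¹·m⁻²·s³·A²) = kg⁻³·s⁷·A²·mol.
Right side:
  Ω = kg·m²·s⁻³·A⁻².
  So Ω⁻¹ = kg⁻¹·m⁻²·s³·A².
  S = kg⁻¹·m⁻²·s³·A².
  H = kg·m²·s⁻²·A⁻².
  Pa = kg·m⁻¹·s⁻².
  So Pa⁻² = kg⁻²·m²·s⁴.
  Combining: Ω⁻¹·mol·S·s⁻¹·H·Pa⁻² = (kg⁻¹·m⁻²·s³·A²) · mol · (kg⁻¹·m⁻²·s³·A²) · s⁻¹ · (kg·m²·s⁻²·A⁻²) · (kg⁻²·m²·s⁴) = kg⁻³·s⁷·A²·mol.
Both reduce to kg⁻³·s⁷·A²·mol.

Yes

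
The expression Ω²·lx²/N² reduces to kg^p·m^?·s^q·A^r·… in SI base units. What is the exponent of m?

N = kg·m·s⁻².
So N⁻² = kg⁻²·m⁻²·s⁴.
Ω = kg·m²·s⁻³·A⁻².
So Ω² = kg²·m⁴·s⁻⁶·A⁻⁴.
lx = m⁻²·cd.
So lx² = m⁻⁴·cd².
Combining: N⁻²·Ω²·lx² = (kg⁻²·m⁻²·s⁴) · (kg²·m⁴·s⁻⁶·A⁻⁴) · (m⁻⁴·cd²) = m⁻²·s⁻²·A⁻⁴·cd².
The exponent of m is -2.

-2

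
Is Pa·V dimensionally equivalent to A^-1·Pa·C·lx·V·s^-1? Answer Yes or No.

No

Left side:
  Pa = N/m² (pressure = force per area),
      = kg·m⁻¹·s⁻².
  V = W/A (potential = power per current),
      = kg·m²·s⁻³·A⁻¹.
  Combining: Pa·V = (kg·m⁻¹·s⁻²) · (kg·m²·s⁻³·A⁻¹) = kg²·m·s⁻⁵·A⁻¹.
Right side:
  Pa = kg·m⁻¹·s⁻².
  C = s·A.
  lx = m⁻²·cd.
  V = kg·m²·s⁻³·A⁻¹.
  Combining: A⁻¹·Pa·C·lx·V·s⁻¹ = A⁻¹ · (kg·m⁻¹·s⁻²) · (s·A) · (m⁻²·cd) · (kg·m²·s⁻³·A⁻¹) · s⁻¹ = kg²·m⁻¹·s⁻⁵·A⁻¹·cd.
Left is kg²·m·s⁻⁵·A⁻¹; right is kg²·m⁻¹·s⁻⁵·A⁻¹·cd — different.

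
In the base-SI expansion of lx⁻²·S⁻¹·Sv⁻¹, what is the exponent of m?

lx = m⁻²·cd.
So lx⁻² = m⁴·cd⁻².
S = kg⁻¹·m⁻²·s³·A².
So S⁻¹ = kg·m²·s⁻³·A⁻².
Sv = m²·s⁻².
So Sv⁻¹ = m⁻²·s².
Combining: lx⁻²·S⁻¹·Sv⁻¹ = (m⁴·cd⁻²) · (kg·m²·s⁻³·A⁻²) · (m⁻²·s²) = kg·m⁴·s⁻¹·A⁻²·cd⁻².
The exponent of m is 4.

4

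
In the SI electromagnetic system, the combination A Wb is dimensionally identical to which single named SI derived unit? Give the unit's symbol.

J

Wb = V·s (flux: a volt is a weber per second),
    = kg·m²·s⁻²·A⁻¹.
Combining: A·Wb = A · (kg·m²·s⁻²·A⁻¹) = kg·m²·s⁻².
kg·m²·s⁻² is the base-SI form of the joule.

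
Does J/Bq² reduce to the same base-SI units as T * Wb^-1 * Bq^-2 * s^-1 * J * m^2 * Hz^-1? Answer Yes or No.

Left side:
  Bq = s⁻¹.
  So Bq⁻² = s².
  J = kg·m²·s⁻².
  Combining: Bq⁻²·J = s² · (kg·m²·s⁻²) = kg·m².
Right side:
  T = kg·s⁻²·A⁻¹.
  Wb = kg·m²·s⁻²·A⁻¹.
  So Wb⁻¹ = kg⁻¹·m⁻²·s²·A.
  Bq = s⁻¹.
  So Bq⁻² = s².
  J = kg·m²·s⁻².
  Hz = s⁻¹.
  So Hz⁻¹ = s.
  Combining: T·Wb⁻¹·Bq⁻²·s⁻¹·J·m²·Hz⁻¹ = (kg·s⁻²·A⁻¹) · (kg⁻¹·m⁻²·s²·A) · s² · s⁻¹ · (kg·m²·s⁻²) · m² · s = kg·m².
Both reduce to kg·m².

Yes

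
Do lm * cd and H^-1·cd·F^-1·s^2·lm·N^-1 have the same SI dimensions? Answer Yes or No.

No

Left side:
  lm = cd·sr = cd (luminous flux; sr is dimensionless).
  Combining: lm·cd = cd · cd = cd².
Right side:
  H = kg·m²·s⁻²·A⁻².
  So H⁻¹ = kg⁻¹·m⁻²·s²·A².
  F = kg⁻¹·m⁻²·s⁴·A².
  So F⁻¹ = kg·m²·s⁻⁴·A⁻².
  lm = cd.
  N = kg·m·s⁻².
  So N⁻¹ = kg⁻¹·m⁻¹·s².
  Combining: H⁻¹·cd·F⁻¹·s²·lm·N⁻¹ = (kg⁻¹·m⁻²·s²·A²) · cd · (kg·m²·s⁻⁴·A⁻²) · s² · cd · (kg⁻¹·m⁻¹·s²) = kg⁻¹·m⁻¹·s²·cd².
Left is cd²; right is kg⁻¹·m⁻¹·s²·cd² — different.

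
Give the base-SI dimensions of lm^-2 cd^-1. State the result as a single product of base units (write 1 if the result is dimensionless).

lm = cd·sr = cd (luminous flux; sr is dimensionless).
So lm⁻² = cd⁻².
Combining: lm⁻²·cd⁻¹ = cd⁻² · cd⁻¹ = cd⁻³.

cd⁻³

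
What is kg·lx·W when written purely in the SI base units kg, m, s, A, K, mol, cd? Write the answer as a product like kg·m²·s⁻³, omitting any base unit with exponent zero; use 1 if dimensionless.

kg²·s⁻³·cd

lx = lm/m² (illuminance = luminous flux per area),
    = m⁻²·cd.
W = J/s (power = energy per time),
    = kg·m²·s⁻³.
Combining: kg·lx·W = kg · (m⁻²·cd) · (kg·m²·s⁻³) = kg²·s⁻³·cd.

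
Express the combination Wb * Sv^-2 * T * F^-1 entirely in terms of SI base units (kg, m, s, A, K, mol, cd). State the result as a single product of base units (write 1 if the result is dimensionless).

Wb = V·s (flux: a volt is a weber per second),
    = kg·m²·s⁻²·A⁻¹.
Sv = J/kg (equivalent dose = energy per mass),
    = m²·s⁻².
So Sv⁻² = m⁻⁴·s⁴.
T = Wb/m² (flux density = flux per area),
    = kg·s⁻²·A⁻¹.
F = C/V (capacitance = charge per voltage),
    = A·s/(kg·m²·s⁻³·A⁻¹) (substituting C and V),
    = kg⁻¹·m⁻²·s⁴·A².
So F⁻¹ = kg·m²·s⁻⁴·A⁻².
Combining: Wb·Sv⁻²·T·F⁻¹ = (kg·m²·s⁻²·A⁻¹) · (m⁻⁴·s⁴) · (kg·s⁻²·A⁻¹) · (kg·m²·s⁻⁴·A⁻²) = kg³·s⁻⁴·A⁻⁴.

kg³·s⁻⁴·A⁻⁴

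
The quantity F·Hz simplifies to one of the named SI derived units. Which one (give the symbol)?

F = C/V (capacitance = charge per voltage),
    = A·s/(kg·m²·s⁻³·A⁻¹) (substituting C and V),
    = kg⁻¹·m⁻²·s⁴·A².
Hz = 1/s = s⁻¹ (frequency is cycles per second).
Combining: F·Hz = (kg⁻¹·m⁻²·s⁴·A²) · s⁻¹ = kg⁻¹·m⁻²·s³·A².
kg⁻¹·m⁻²·s³·A² is the base-SI form of the siemens.

S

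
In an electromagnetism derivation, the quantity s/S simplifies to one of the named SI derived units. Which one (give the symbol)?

H

S = 1/Ω (conductance is reciprocal resistance),
    = kg⁻¹·m⁻²·s³·A².
So S⁻¹ = kg·m²·s⁻³·A⁻².
Combining: S⁻¹·s = (kg·m²·s⁻³·A⁻²) · s = kg·m²·s⁻²·A⁻².
kg·m²·s⁻²·A⁻² is the base-SI form of the henry.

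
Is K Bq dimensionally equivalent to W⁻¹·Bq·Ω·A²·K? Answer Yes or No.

Yes

Left side:
  Bq = 1/s = s⁻¹ (activity is decays per second).
  Combining: K·Bq = K · s⁻¹ = s⁻¹·K.
Right side:
  W = J/s (power = energy per time),
      = kg·m²·s⁻³.
  So W⁻¹ = kg⁻¹·m⁻²·s³.
  Bq = 1/s = s⁻¹ (activity is decays per second).
  Ω = V/A (resistance = voltage per current),
      = kg·m²·s⁻³·A⁻².
  Combining: W⁻¹·Bq·Ω·A²·K = (kg⁻¹·m⁻²·s³) · s⁻¹ · (kg·m²·s⁻³·A⁻²) · A² · K = s⁻¹·K.
Both reduce to s⁻¹·K.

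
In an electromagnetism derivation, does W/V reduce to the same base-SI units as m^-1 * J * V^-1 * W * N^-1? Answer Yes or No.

Yes

Left side:
  V = W/A (potential = power per current),
      = kg·m²·s⁻³·A⁻¹.
  So V⁻¹ = kg⁻¹·m⁻²·s³·A.
  W = J/s (power = energy per time),
      = kg·m²·s⁻³.
  Combining: V⁻¹·W = (kg⁻¹·m⁻²·s³·A) · (kg·m²·s⁻³) = A.
Right side:
  J = kg·m²·s⁻².
  V = kg·m²·s⁻³·A⁻¹.
  So V⁻¹ = kg⁻¹·m⁻²·s³·A.
  W = kg·m²·s⁻³.
  N = kg·m·s⁻².
  So N⁻¹ = kg⁻¹·m⁻¹·s².
  Combining: m⁻¹·J·V⁻¹·W·N⁻¹ = m⁻¹ · (kg·m²·s⁻²) · (kg⁻¹·m⁻²·s³·A) · (kg·m²·s⁻³) · (kg⁻¹·m⁻¹·s²) = A.
Both reduce to A.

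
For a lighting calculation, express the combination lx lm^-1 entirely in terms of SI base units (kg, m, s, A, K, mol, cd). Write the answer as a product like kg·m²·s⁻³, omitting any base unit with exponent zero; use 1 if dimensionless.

lx = lm/m² (illuminance = luminous flux per area),
    = m⁻²·cd.
lm = cd·sr = cd (luminous flux; sr is dimensionless).
So lm⁻¹ = cd⁻¹.
Combining: lx·lm⁻¹ = (m⁻²·cd) · cd⁻¹ = m⁻².

m⁻²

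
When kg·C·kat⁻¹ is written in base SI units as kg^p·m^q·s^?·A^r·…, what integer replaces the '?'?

2

C = A·s = s·A (charge = current × time).
kat = mol/s = s⁻¹·mol (catalytic activity).
So kat⁻¹ = s·mol⁻¹.
Combining: kg·C·kat⁻¹ = kg · (s·A) · (s·mol⁻¹) = kg·s²·A·mol⁻¹.
The exponent of s is 2.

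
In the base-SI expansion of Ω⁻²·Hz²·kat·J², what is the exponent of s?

Ω = V/A (resistance = voltage per current),
    = kg·m²·s⁻³·A⁻².
So Ω⁻² = kg⁻²·m⁻⁴·s⁶·A⁴.
Hz = 1/s = s⁻¹ (frequency is cycles per second).
So Hz² = s⁻².
kat = mol/s = s⁻¹·mol (catalytic activity).
J = N·m (work = force × distance),
    = kg·m²·s⁻².
So J² = kg²·m⁴·s⁻⁴.
Combining: Ω⁻²·Hz²·kat·J² = (kg⁻²·m⁻⁴·s⁶·A⁴) · s⁻² · (s⁻¹·mol) · (kg²·m⁴·s⁻⁴) = s⁻¹·A⁴·mol.
The exponent of s is -1.

-1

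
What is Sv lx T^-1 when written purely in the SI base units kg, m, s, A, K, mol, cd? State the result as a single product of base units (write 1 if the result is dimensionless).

Sv = J/kg (equivalent dose = energy per mass),
    = m²·s⁻².
lx = lm/m² (illuminance = luminous flux per area),
    = m⁻²·cd.
T = Wb/m² (flux density = flux per area),
    = kg·s⁻²·A⁻¹.
So T⁻¹ = kg⁻¹·s²·A.
Combining: Sv·lx·T⁻¹ = (m²·s⁻²) · (m⁻²·cd) · (kg⁻¹·s²·A) = kg⁻¹·A·cd.

kg⁻¹·A·cd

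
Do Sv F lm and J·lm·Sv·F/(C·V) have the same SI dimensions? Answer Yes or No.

Yes

Left side:
  Sv = m²·s⁻².
  F = kg⁻¹·m⁻²·s⁴·A².
  lm = cd.
  Combining: Sv·F·lm = (m²·s⁻²) · (kg⁻¹·m⁻²·s⁴·A²) · cd = kg⁻¹·s²·A²·cd.
Right side:
  J = N·m (work = force × distance),
      = kg·m²·s⁻².
  lm = cd·sr = cd (luminous flux; sr is dimensionless).
  Sv = J/kg (equivalent dose = energy per mass),
      = m²·s⁻².
  F = C/V (capacitance = charge per voltage),
      = A·s/(kg·m²·s⁻³·A⁻¹) (substituting C and V),
      = kg⁻¹·m⁻²·s⁴·A².
  C = A·s = s·A (charge = current × time).
  So C⁻¹ = s⁻¹·A⁻¹.
  V = W/A (potential = power per current),
      = kg·m²·s⁻³·A⁻¹.
  So V⁻¹ = kg⁻¹·m⁻²·s³·A.
  Combining: J·lm·Sv·F·C⁻¹·V⁻¹ = (kg·m²·s⁻²) · cd · (m²·s⁻²) · (kg⁻¹·m⁻²·s⁴·A²) · (s⁻¹·A⁻¹) · (kg⁻¹·m⁻²·s³·A) = kg⁻¹·s²·A²·cd.
Both reduce to kg⁻¹·s²·A²·cd.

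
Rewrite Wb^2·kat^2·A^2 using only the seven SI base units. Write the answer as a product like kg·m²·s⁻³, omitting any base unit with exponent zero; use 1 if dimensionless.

kg²·m⁴·s⁻⁶·mol²

Wb = V·s (flux: a volt is a weber per second),
    = kg·m²·s⁻²·A⁻¹.
So Wb² = kg²·m⁴·s⁻⁴·A⁻².
kat = mol/s = s⁻¹·mol (catalytic activity).
So kat² = s⁻²·mol².
Combining: Wb²·kat²·A² = (kg²·m⁴·s⁻⁴·A⁻²) · (s⁻²·mol²) · A² = kg²·m⁴·s⁻⁶·mol².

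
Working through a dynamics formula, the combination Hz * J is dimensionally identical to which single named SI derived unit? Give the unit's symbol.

W

Hz = 1/s = s⁻¹ (frequency is cycles per second).
J = N·m (work = force × distance),
    = kg·m²·s⁻².
Combining: Hz·J = s⁻¹ · (kg·m²·s⁻²) = kg·m²·s⁻³.
kg·m²·s⁻³ is the base-SI form of the watt.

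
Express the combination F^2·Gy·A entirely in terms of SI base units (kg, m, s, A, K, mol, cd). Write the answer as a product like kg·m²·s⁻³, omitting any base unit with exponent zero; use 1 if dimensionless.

kg⁻²·m⁻²·s⁶·A⁵

F = C/V (capacitance = charge per voltage),
    = A·s/(kg·m²·s⁻³·A⁻¹) (substituting C and V),
    = kg⁻¹·m⁻²·s⁴·A².
So F² = kg⁻²·m⁻⁴·s⁸·A⁴.
Gy = J/kg (absorbed dose = energy per mass),
    = m²·s⁻².
Combining: F²·Gy·A = (kg⁻²·m⁻⁴·s⁸·A⁴) · (m²·s⁻²) · A = kg⁻²·m⁻²·s⁶·A⁵.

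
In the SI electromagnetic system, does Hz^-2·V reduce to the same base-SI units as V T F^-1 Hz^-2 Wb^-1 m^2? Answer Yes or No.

Left side:
  Hz = s⁻¹.
  So Hz⁻² = s².
  V = kg·m²·s⁻³·A⁻¹.
  Combining: Hz⁻²·V = s² · (kg·m²·s⁻³·A⁻¹) = kg·m²·s⁻¹·A⁻¹.
Right side:
  V = W/A (potential = power per current),
      = kg·m²·s⁻³·A⁻¹.
  T = Wb/m² (flux density = flux per area),
      = kg·s⁻²·A⁻¹.
  F = C/V (capacitance = charge per voltage),
      = A·s/(kg·m²·s⁻³·A⁻¹) (substituting C and V),
      = kg⁻¹·m⁻²·s⁴·A².
  So F⁻¹ = kg·m²·s⁻⁴·A⁻².
  Hz = 1/s = s⁻¹ (frequency is cycles per second).
  So Hz⁻² = s².
  Wb = V·s (flux: a volt is a weber per second),
      = kg·m²·s⁻²·A⁻¹.
  So Wb⁻¹ = kg⁻¹·m⁻²·s²·A.
  Combining: V·T·F⁻¹·Hz⁻²·Wb⁻¹·m² = (kg·m²·s⁻³·A⁻¹) · (kg·s⁻²·A⁻¹) · (kg·m²·s⁻⁴·A⁻²) · s² · (kg⁻¹·m⁻²·s²·A) · m² = kg²·m⁴·s⁻⁵·A⁻³.
Left is kg·m²·s⁻¹·A⁻¹; right is kg²·m⁴·s⁻⁵·A⁻³ — different.

No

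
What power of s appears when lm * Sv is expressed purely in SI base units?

lm = cd·sr = cd (luminous flux; sr is dimensionless).
Sv = J/kg (equivalent dose = energy per mass),
    = m²·s⁻².
Combining: lm·Sv = cd · (m²·s⁻²) = m²·s⁻²·cd.
The exponent of s is -2.

-2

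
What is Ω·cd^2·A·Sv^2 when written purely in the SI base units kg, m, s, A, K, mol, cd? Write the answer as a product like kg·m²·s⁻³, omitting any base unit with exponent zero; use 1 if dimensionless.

Ω = kg·m²·s⁻³·A⁻².
Sv = m²·s⁻².
So Sv² = m⁴·s⁻⁴.
Combining: Ω·cd²·A·Sv² = (kg·m²·s⁻³·A⁻²) · cd² · A · (m⁴·s⁻⁴) = kg·m⁶·s⁻⁷·A⁻¹·cd².

kg·m⁶·s⁻⁷·A⁻¹·cd²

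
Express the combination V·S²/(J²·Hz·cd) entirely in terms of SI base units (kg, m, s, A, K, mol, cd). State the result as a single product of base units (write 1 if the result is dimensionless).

kg⁻³·m⁻⁶·s⁸·A³·cd⁻¹

V = W/A (potential = power per current),
    = kg·m²·s⁻³·A⁻¹.
J = N·m (work = force × distance),
    = kg·m²·s⁻².
So J⁻² = kg⁻²·m⁻⁴·s⁴.
S = 1/Ω (conductance is reciprocal resistance),
    = kg⁻¹·m⁻²·s³·A².
So S² = kg⁻²·m⁻⁴·s⁶·A⁴.
Hz = 1/s = s⁻¹ (frequency is cycles per second).
So Hz⁻¹ = s.
Combining: V·J⁻²·S²·Hz⁻¹·cd⁻¹ = (kg·m²·s⁻³·A⁻¹) · (kg⁻²·m⁻⁴·s⁴) · (kg⁻²·m⁻⁴·s⁶·A⁴) · s · cd⁻¹ = kg⁻³·m⁻⁶·s⁸·A³·cd⁻¹.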